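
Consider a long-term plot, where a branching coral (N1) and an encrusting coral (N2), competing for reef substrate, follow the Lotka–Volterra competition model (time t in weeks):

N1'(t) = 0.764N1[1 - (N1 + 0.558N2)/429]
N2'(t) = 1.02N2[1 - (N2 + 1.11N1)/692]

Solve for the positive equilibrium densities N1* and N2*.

N1* ≈ 113, N2* ≈ 567

Setting both brackets to zero gives the nullclines N1 + 0.558N2 = 429 and 1.11N1 + N2 = 692.
Substituting N2 = 692 - 1.11N1 into the first: N1(1 - 0.558·1.11) = 429 - 0.558·692.
So N1* = 42.9/0.381 = 113, and then N2* = 692 - 1.11·113 = 567.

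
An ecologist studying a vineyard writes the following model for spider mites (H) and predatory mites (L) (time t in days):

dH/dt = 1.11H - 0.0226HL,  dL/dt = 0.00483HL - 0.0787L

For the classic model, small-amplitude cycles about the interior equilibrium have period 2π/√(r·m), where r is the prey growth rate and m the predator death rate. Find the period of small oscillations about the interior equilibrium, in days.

T ≈ 21.3 days

Here r = 1.11 and m = 0.0787, so r·m = 0.0874.
ω = √0.0874 = 0.296 per day, hence T = 2π/ω ≈ 21.3 days.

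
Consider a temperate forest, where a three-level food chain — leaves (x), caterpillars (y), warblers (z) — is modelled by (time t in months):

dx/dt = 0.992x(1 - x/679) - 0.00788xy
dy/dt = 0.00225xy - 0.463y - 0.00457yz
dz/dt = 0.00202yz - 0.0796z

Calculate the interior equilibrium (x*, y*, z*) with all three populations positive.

From dz/dt = 0: 0.00202y* = 0.0796, so y* = 39.4.
From dx/dt = 0: 0.992(1 - x*/679) = 0.00788·39.4, giving x* = 679·(1 - 0.313) = 466.
From dy/dt = 0: 0.00225·466 - 0.463 = 0.00457z*, so z* = 0.587/0.00457 = 128.

x* ≈ 466, y* ≈ 39.4, z* ≈ 128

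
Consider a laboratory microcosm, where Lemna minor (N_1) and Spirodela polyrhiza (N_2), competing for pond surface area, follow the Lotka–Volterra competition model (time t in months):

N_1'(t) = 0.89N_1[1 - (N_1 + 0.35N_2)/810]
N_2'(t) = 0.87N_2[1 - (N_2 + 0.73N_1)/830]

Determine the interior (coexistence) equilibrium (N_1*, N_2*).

Setting both brackets to zero gives the nullclines N_1 + 0.35N_2 = 810 and 0.73N_1 + N_2 = 830.
Substituting N_2 = 830 - 0.73N_1 into the first: N_1(1 - 0.35·0.73) = 810 - 0.35·830.
So N_1* = 520/0.744 = 698, and then N_2* = 830 - 0.73·698 = 321.

N_1* ≈ 698, N_2* ≈ 321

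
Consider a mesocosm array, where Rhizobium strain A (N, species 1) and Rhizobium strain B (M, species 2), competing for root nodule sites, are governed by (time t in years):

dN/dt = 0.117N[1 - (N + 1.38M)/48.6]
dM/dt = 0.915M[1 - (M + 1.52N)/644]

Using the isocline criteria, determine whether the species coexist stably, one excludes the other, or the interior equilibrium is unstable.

Compare the nullcline intercepts: K1/α12 = 48.6/1.38 = 35.2 < K2 = 644; K2/α21 = 644/1.52 = 424 > K1 = 48.6.
Since the inequalities point opposite ways, species 2 can invade but species 1 cannot.

species 2 excludes species 1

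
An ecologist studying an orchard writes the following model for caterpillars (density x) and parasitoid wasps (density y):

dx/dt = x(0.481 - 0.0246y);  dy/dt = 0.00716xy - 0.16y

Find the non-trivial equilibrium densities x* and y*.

Set dy/dt = 0 with y > 0: 0.00716x - 0.16 = 0, so x* = 0.16/0.00716 = 22.3.
Set dx/dt = 0 with x > 0: 0.481 - 0.0246y = 0, so y* = 0.481/0.0246 = 19.6.

x* ≈ 22.3, y* ≈ 19.6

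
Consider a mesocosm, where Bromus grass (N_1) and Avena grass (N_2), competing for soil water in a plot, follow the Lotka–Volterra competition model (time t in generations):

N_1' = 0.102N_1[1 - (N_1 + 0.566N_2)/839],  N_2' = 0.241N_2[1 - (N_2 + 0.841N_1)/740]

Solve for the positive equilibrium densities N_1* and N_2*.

Setting both brackets to zero gives the nullclines N_1 + 0.566N_2 = 839 and 0.841N_1 + N_2 = 740.
Substituting N_2 = 740 - 0.841N_1 into the first: N_1(1 - 0.566·0.841) = 839 - 0.566·740.
So N_1* = 420/0.524 = 802, and then N_2* = 740 - 0.841·802 = 65.7.

N_1* ≈ 802, N_2* ≈ 65.7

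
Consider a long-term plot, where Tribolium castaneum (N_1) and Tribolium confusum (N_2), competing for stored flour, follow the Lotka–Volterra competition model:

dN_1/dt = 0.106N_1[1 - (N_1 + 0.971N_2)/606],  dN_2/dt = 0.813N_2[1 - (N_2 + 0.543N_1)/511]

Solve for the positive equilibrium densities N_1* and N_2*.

N_1* ≈ 232, N_2* ≈ 385

Setting both brackets to zero gives the nullclines N_1 + 0.971N_2 = 606 and 0.543N_1 + N_2 = 511.
Substituting N_2 = 511 - 0.543N_1 into the first: N_1(1 - 0.971·0.543) = 606 - 0.971·511.
So N_1* = 110/0.473 = 232, and then N_2* = 511 - 0.543·232 = 385.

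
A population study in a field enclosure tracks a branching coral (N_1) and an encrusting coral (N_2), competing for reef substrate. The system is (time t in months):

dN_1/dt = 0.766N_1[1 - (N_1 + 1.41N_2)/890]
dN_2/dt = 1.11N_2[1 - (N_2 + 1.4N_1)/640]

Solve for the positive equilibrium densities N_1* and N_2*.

Setting both brackets to zero gives the nullclines N_1 + 1.41N_2 = 890 and 1.4N_1 + N_2 = 640.
Substituting N_2 = 640 - 1.4N_1 into the first: N_1(1 - 1.41·1.4) = 890 - 1.41·640.
So N_1* = -12.4/-0.974 = 12.7, and then N_2* = 640 - 1.4·12.7 = 622.

N_1* ≈ 12.7, N_2* ≈ 622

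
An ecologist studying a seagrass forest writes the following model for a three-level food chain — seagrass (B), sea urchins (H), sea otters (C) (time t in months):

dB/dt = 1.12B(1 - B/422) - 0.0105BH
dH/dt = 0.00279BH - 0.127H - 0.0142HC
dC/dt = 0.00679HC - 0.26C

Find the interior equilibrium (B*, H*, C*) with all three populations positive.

From dC/dt = 0: 0.00679H* = 0.26, so H* = 38.3.
From dB/dt = 0: 1.12(1 - B*/422) = 0.0105·38.3, giving B* = 422·(1 - 0.359) = 271.
From dH/dt = 0: 0.00279·271 - 0.127 = 0.0142C*, so C* = 0.628/0.0142 = 44.2.

B* ≈ 271, H* ≈ 38.3, C* ≈ 44.2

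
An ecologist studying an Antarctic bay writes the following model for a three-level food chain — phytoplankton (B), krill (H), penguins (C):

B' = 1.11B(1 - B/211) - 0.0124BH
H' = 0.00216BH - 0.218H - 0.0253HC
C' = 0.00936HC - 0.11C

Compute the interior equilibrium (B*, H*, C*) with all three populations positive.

B* ≈ 183, H* ≈ 11.8, C* ≈ 7.03

From dC/dt = 0: 0.00936H* = 0.11, so H* = 11.8.
From dB/dt = 0: 1.11(1 - B*/211) = 0.0124·11.8, giving B* = 211·(1 - 0.131) = 183.
From dH/dt = 0: 0.00216·183 - 0.218 = 0.0253C*, so C* = 0.178/0.0253 = 7.03.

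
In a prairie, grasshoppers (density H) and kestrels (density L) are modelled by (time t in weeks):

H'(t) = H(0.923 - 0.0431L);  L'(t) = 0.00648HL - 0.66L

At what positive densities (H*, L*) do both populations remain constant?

Set dL/dt = 0 with L > 0: 0.00648H - 0.66 = 0, so H* = 0.66/0.00648 = 102.
Set dH/dt = 0 with H > 0: 0.923 - 0.0431L = 0, so L* = 0.923/0.0431 = 21.4.

H* ≈ 102, L* ≈ 21.4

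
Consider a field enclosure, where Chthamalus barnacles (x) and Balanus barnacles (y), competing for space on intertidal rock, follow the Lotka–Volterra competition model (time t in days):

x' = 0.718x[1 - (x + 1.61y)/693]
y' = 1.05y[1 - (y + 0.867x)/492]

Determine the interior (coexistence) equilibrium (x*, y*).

Setting both brackets to zero gives the nullclines x + 1.61y = 693 and 0.867x + y = 492.
Substituting y = 492 - 0.867x into the first: x(1 - 1.61·0.867) = 693 - 1.61·492.
So x* = -99.1/-0.396 = 250, and then y* = 492 - 0.867·250 = 275.

x* ≈ 250, y* ≈ 275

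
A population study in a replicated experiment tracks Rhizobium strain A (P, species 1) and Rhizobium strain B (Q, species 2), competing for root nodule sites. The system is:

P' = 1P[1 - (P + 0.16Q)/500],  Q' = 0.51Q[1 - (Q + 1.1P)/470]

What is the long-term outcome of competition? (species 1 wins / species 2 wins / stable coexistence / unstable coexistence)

species 1 excludes species 2

Compare the nullcline intercepts: K1/α12 = 500/0.16 = 3120 > K2 = 470; K2/α21 = 470/1.1 = 427 < K1 = 500.
Since the inequalities point opposite ways, species 1 can invade but species 2 cannot.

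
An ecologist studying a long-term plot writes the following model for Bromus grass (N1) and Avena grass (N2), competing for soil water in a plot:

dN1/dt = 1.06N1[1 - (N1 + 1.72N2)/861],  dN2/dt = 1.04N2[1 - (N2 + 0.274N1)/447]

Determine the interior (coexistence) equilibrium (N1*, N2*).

N1* ≈ 174, N2* ≈ 399

Setting both brackets to zero gives the nullclines N1 + 1.72N2 = 861 and 0.274N1 + N2 = 447.
Substituting N2 = 447 - 0.274N1 into the first: N1(1 - 1.72·0.274) = 861 - 1.72·447.
So N1* = 92.2/0.529 = 174, and then N2* = 447 - 0.274·174 = 399.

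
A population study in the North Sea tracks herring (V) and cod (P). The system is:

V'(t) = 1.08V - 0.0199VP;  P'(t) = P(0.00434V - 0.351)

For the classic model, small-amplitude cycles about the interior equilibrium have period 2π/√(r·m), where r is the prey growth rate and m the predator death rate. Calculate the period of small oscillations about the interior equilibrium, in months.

T ≈ 10.2 months

Here r = 1.08 and m = 0.351, so r·m = 0.379.
ω = √0.379 = 0.616 per month, hence T = 2π/ω ≈ 10.2 months.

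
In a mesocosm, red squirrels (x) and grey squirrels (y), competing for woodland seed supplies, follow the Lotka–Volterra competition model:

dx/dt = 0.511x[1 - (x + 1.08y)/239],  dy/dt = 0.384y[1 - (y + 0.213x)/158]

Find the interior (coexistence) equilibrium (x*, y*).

Setting both brackets to zero gives the nullclines x + 1.08y = 239 and 0.213x + y = 158.
Substituting y = 158 - 0.213x into the first: x(1 - 1.08·0.213) = 239 - 1.08·158.
So x* = 68.4/0.77 = 88.8, and then y* = 158 - 0.213·88.8 = 139.

x* ≈ 88.8, y* ≈ 139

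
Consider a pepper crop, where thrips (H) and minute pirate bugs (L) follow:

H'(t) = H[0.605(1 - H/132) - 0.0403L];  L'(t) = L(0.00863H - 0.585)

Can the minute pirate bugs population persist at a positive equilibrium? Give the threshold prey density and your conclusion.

Threshold H = 67.8; K > 67.8, so yes, the predator persists.

The predator equation gives dL/dt > 0 only when H > 0.585/0.00863 = 67.8.
Without the predator, H → K = 132. Since 132 > 67.8, the predator can invade and persist.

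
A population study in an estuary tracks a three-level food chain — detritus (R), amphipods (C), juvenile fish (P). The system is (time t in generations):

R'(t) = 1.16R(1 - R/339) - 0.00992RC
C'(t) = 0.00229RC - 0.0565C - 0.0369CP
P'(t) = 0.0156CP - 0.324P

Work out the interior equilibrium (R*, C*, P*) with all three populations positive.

R* ≈ 279, C* ≈ 20.8, P* ≈ 15.8

From dP/dt = 0: 0.0156C* = 0.324, so C* = 20.8.
From dR/dt = 0: 1.16(1 - R*/339) = 0.00992·20.8, giving R* = 339·(1 - 0.178) = 279.
From dC/dt = 0: 0.00229·279 - 0.0565 = 0.0369P*, so P* = 0.582/0.0369 = 15.8.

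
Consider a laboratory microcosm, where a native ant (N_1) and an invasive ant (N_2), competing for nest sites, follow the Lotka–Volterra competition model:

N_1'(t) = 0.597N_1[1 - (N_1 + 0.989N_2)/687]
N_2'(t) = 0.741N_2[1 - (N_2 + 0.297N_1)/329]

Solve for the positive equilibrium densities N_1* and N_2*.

Setting both brackets to zero gives the nullclines N_1 + 0.989N_2 = 687 and 0.297N_1 + N_2 = 329.
Substituting N_2 = 329 - 0.297N_1 into the first: N_1(1 - 0.989·0.297) = 687 - 0.989·329.
So N_1* = 362/0.706 = 512, and then N_2* = 329 - 0.297·512 = 177.

N_1* ≈ 512, N_2* ≈ 177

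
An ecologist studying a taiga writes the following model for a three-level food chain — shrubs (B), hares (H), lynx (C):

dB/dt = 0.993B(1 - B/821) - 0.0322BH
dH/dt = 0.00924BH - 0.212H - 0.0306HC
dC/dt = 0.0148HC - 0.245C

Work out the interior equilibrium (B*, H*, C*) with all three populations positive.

From dC/dt = 0: 0.0148H* = 0.245, so H* = 16.6.
From dB/dt = 0: 0.993(1 - B*/821) = 0.0322·16.6, giving B* = 821·(1 - 0.537) = 380.
From dH/dt = 0: 0.00924·380 - 0.212 = 0.0306C*, so C* = 3.3/0.0306 = 108.

B* ≈ 380, H* ≈ 16.6, C* ≈ 108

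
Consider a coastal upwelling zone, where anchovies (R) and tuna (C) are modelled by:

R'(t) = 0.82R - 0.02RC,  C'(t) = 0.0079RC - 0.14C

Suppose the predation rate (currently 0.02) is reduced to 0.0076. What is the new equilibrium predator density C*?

C* ≈ 108

At the interior fixed point, setting dR/dt = 0 with R > 0 fixes C* = (prey growth rate)/(RC coefficient) — independent of the other coefficients.
With the change, C* = 0.82/0.0076 = 108; it rises from 41.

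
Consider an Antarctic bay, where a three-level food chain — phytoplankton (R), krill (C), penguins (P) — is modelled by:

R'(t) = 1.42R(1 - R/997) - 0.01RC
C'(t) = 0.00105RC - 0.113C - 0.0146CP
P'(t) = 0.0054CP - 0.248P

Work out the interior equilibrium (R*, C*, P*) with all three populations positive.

From dP/dt = 0: 0.0054C* = 0.248, so C* = 45.9.
From dR/dt = 0: 1.42(1 - R*/997) = 0.01·45.9, giving R* = 997·(1 - 0.323) = 675.
From dC/dt = 0: 0.00105·675 - 0.113 = 0.0146P*, so P* = 0.595/0.0146 = 40.8.

R* ≈ 675, C* ≈ 45.9, P* ≈ 40.8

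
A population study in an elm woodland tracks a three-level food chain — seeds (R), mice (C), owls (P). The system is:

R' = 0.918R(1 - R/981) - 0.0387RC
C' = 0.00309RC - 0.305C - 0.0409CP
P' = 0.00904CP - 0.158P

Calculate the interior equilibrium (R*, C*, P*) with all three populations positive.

R* ≈ 258, C* ≈ 17.5, P* ≈ 12

From dP/dt = 0: 0.00904C* = 0.158, so C* = 17.5.
From dR/dt = 0: 0.918(1 - R*/981) = 0.0387·17.5, giving R* = 981·(1 - 0.737) = 258.
From dC/dt = 0: 0.00309·258 - 0.305 = 0.0409P*, so P* = 0.493/0.0409 = 12.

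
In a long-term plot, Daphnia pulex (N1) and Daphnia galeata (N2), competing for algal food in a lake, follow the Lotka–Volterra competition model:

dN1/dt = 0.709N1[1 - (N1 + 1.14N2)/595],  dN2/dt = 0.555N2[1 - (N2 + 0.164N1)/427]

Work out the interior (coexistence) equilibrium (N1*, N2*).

Setting both brackets to zero gives the nullclines N1 + 1.14N2 = 595 and 0.164N1 + N2 = 427.
Substituting N2 = 427 - 0.164N1 into the first: N1(1 - 1.14·0.164) = 595 - 1.14·427.
So N1* = 108/0.813 = 133, and then N2* = 427 - 0.164·133 = 405.

N1* ≈ 133, N2* ≈ 405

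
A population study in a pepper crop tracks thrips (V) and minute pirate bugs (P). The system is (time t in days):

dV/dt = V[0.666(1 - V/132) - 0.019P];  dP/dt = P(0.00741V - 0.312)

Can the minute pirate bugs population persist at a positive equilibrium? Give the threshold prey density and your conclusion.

Threshold V = 42.1; K > 42.1, so yes, the predator persists.

The predator equation gives dP/dt > 0 only when V > 0.312/0.00741 = 42.1.
Without the predator, V → K = 132. Since 132 > 42.1, the predator can invade and persist.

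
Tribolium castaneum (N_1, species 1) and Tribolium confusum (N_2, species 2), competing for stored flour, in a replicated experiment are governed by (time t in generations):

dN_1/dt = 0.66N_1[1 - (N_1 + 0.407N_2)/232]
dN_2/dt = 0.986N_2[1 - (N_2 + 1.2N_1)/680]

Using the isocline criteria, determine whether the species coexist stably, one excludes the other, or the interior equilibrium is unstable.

species 2 excludes species 1

Compare the nullcline intercepts: K1/α12 = 232/0.407 = 570 < K2 = 680; K2/α21 = 680/1.2 = 567 > K1 = 232.
Since the inequalities point opposite ways, species 2 can invade but species 1 cannot.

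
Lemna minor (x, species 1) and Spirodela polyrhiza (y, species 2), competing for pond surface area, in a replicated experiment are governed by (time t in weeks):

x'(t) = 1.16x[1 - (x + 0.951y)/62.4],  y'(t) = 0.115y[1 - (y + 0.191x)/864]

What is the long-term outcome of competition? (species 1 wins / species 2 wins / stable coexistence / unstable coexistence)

species 2 excludes species 1

Compare the nullcline intercepts: K1/α12 = 62.4/0.951 = 65.6 < K2 = 864; K2/α21 = 864/0.191 = 4520 > K1 = 62.4.
Since the inequalities point opposite ways, species 2 can invade but species 1 cannot.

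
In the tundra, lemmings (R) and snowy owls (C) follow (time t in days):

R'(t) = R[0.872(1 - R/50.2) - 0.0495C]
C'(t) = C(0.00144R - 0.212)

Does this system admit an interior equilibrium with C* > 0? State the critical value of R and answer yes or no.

The predator equation gives dC/dt > 0 only when R > 0.212/0.00144 = 147.
Without the predator, R → K = 50.2. Since 50.2 < 147, the predator cannot invade.

Threshold R = 147; K < 147, so no, the predator goes extinct.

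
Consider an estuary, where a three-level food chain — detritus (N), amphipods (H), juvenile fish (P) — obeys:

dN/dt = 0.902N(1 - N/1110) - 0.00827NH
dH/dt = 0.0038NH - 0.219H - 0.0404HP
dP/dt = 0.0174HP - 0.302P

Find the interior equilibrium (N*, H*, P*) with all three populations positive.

From dP/dt = 0: 0.0174H* = 0.302, so H* = 17.4.
From dN/dt = 0: 0.902(1 - N*/1110) = 0.00827·17.4, giving N* = 1110·(1 - 0.159) = 933.
From dH/dt = 0: 0.0038·933 - 0.219 = 0.0404P*, so P* = 3.33/0.0404 = 82.4.

N* ≈ 933, H* ≈ 17.4, P* ≈ 82.4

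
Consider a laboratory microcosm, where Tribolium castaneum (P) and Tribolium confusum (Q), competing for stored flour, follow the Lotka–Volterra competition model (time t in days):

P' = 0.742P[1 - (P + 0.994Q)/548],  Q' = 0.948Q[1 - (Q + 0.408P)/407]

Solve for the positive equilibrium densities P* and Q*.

Setting both brackets to zero gives the nullclines P + 0.994Q = 548 and 0.408P + Q = 407.
Substituting Q = 407 - 0.408P into the first: P(1 - 0.994·0.408) = 548 - 0.994·407.
So P* = 143/0.594 = 241, and then Q* = 407 - 0.408·241 = 309.

P* ≈ 241, Q* ≈ 309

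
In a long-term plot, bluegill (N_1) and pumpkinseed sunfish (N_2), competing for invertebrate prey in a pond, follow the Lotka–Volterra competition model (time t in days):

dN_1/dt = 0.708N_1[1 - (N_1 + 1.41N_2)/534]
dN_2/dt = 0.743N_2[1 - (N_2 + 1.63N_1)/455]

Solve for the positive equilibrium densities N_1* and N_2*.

Setting both brackets to zero gives the nullclines N_1 + 1.41N_2 = 534 and 1.63N_1 + N_2 = 455.
Substituting N_2 = 455 - 1.63N_1 into the first: N_1(1 - 1.41·1.63) = 534 - 1.41·455.
So N_1* = -108/-1.3 = 82.8, and then N_2* = 455 - 1.63·82.8 = 320.

N_1* ≈ 82.8, N_2* ≈ 320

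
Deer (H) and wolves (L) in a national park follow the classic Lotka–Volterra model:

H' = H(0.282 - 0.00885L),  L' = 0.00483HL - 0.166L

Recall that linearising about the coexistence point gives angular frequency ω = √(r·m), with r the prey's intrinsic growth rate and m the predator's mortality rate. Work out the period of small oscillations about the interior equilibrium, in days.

T ≈ 29 days

Here r = 0.282 and m = 0.166, so r·m = 0.0468.
ω = √0.0468 = 0.216 per day, hence T = 2π/ω ≈ 29 days.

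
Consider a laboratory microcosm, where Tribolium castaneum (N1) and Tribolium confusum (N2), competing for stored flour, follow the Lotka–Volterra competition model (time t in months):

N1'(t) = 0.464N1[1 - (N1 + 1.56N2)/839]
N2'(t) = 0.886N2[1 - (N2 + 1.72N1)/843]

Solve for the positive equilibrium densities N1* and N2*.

Setting both brackets to zero gives the nullclines N1 + 1.56N2 = 839 and 1.72N1 + N2 = 843.
Substituting N2 = 843 - 1.72N1 into the first: N1(1 - 1.56·1.72) = 839 - 1.56·843.
So N1* = -476/-1.68 = 283, and then N2* = 843 - 1.72·283 = 357.

N1* ≈ 283, N2* ≈ 357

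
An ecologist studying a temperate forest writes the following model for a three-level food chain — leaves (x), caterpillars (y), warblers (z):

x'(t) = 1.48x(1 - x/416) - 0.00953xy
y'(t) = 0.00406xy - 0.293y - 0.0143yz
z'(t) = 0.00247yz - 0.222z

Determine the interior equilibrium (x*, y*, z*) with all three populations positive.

x* ≈ 175, y* ≈ 89.9, z* ≈ 29.3

From dz/dt = 0: 0.00247y* = 0.222, so y* = 89.9.
From dx/dt = 0: 1.48(1 - x*/416) = 0.00953·89.9, giving x* = 416·(1 - 0.579) = 175.
From dy/dt = 0: 0.00406·175 - 0.293 = 0.0143z*, so z* = 0.418/0.0143 = 29.3.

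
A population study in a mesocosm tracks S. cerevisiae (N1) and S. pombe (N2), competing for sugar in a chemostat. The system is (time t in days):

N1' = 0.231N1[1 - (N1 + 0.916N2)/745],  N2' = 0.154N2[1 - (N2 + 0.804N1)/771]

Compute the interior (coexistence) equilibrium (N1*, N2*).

Setting both brackets to zero gives the nullclines N1 + 0.916N2 = 745 and 0.804N1 + N2 = 771.
Substituting N2 = 771 - 0.804N1 into the first: N1(1 - 0.916·0.804) = 745 - 0.916·771.
So N1* = 38.8/0.264 = 147, and then N2* = 771 - 0.804·147 = 653.

N1* ≈ 147, N2* ≈ 653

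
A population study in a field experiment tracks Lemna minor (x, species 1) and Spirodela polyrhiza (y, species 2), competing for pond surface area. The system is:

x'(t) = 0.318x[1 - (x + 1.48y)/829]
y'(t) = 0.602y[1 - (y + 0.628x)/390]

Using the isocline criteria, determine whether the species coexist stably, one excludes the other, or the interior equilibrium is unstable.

Compare the nullcline intercepts: K1/α12 = 829/1.48 = 560 > K2 = 390; K2/α21 = 390/0.628 = 621 < K1 = 829.
Since the inequalities point opposite ways, species 1 can invade but species 2 cannot.

species 1 excludes species 2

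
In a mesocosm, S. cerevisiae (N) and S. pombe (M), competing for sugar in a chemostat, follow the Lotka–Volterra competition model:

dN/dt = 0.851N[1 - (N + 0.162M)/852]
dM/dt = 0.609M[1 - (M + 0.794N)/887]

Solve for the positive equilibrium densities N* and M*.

N* ≈ 813, M* ≈ 242

Setting both brackets to zero gives the nullclines N + 0.162M = 852 and 0.794N + M = 887.
Substituting M = 887 - 0.794N into the first: N(1 - 0.162·0.794) = 852 - 0.162·887.
So N* = 708/0.871 = 813, and then M* = 887 - 0.794·813 = 242.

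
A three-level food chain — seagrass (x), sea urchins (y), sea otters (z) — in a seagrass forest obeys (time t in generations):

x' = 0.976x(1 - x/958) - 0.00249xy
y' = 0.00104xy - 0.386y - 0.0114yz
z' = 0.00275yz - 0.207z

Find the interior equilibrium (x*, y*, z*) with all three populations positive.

x* ≈ 774, y* ≈ 75.3, z* ≈ 36.8

From dz/dt = 0: 0.00275y* = 0.207, so y* = 75.3.
From dx/dt = 0: 0.976(1 - x*/958) = 0.00249·75.3, giving x* = 958·(1 - 0.192) = 774.
From dy/dt = 0: 0.00104·774 - 0.386 = 0.0114z*, so z* = 0.419/0.0114 = 36.8.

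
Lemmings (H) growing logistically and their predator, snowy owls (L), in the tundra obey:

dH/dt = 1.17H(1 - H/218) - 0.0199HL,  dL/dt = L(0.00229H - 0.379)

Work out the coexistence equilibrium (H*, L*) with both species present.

From dL/dt = 0 with L > 0: 0.00229H* = 0.379, so H* = 166.
Substitute into dH/dt = 0: 1.17(1 - 166/218) = 0.0199L*.
The bracket is 0.241, giving L* = 0.282/0.0199 = 14.2.

H* ≈ 166, L* ≈ 14.2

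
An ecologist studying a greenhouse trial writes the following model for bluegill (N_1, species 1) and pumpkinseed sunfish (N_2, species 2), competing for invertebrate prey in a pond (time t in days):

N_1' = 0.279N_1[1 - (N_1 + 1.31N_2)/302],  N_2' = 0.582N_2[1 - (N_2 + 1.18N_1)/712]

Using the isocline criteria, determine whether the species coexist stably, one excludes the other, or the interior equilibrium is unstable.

Compare the nullcline intercepts: K1/α12 = 302/1.31 = 231 < K2 = 712; K2/α21 = 712/1.18 = 603 > K1 = 302.
Since the inequalities point opposite ways, species 2 can invade but species 1 cannot.

species 2 excludes species 1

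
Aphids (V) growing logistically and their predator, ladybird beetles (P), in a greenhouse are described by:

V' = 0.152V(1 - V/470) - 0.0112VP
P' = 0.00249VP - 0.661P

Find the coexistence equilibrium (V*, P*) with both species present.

V* ≈ 265, P* ≈ 5.91

From dP/dt = 0 with P > 0: 0.00249V* = 0.661, so V* = 265.
Substitute into dV/dt = 0: 0.152(1 - 265/470) = 0.0112P*.
The bracket is 0.435, giving P* = 0.0661/0.0112 = 5.91.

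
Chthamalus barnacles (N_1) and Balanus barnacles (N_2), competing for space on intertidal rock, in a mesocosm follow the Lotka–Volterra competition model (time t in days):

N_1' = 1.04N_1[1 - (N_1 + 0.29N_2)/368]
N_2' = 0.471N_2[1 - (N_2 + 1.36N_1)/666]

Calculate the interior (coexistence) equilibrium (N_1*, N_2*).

Setting both brackets to zero gives the nullclines N_1 + 0.29N_2 = 368 and 1.36N_1 + N_2 = 666.
Substituting N_2 = 666 - 1.36N_1 into the first: N_1(1 - 0.29·1.36) = 368 - 0.29·666.
So N_1* = 175/0.606 = 289, and then N_2* = 666 - 1.36·289 = 273.

N_1* ≈ 289, N_2* ≈ 273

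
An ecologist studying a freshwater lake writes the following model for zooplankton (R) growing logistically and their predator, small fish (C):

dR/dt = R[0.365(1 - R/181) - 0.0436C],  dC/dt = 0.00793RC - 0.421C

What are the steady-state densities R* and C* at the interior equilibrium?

R* ≈ 53.1, C* ≈ 5.92

From dC/dt = 0 with C > 0: 0.00793R* = 0.421, so R* = 53.1.
Substitute into dR/dt = 0: 0.365(1 - 53.1/181) = 0.0436C*.
The bracket is 0.707, giving C* = 0.258/0.0436 = 5.92.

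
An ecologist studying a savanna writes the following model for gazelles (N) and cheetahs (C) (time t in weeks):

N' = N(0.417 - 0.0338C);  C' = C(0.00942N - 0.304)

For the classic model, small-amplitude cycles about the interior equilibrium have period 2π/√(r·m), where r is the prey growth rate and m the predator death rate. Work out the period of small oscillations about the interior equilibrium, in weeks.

Here r = 0.417 and m = 0.304, so r·m = 0.127.
ω = √0.127 = 0.356 per week, hence T = 2π/ω ≈ 17.6 weeks.

T ≈ 17.6 weeks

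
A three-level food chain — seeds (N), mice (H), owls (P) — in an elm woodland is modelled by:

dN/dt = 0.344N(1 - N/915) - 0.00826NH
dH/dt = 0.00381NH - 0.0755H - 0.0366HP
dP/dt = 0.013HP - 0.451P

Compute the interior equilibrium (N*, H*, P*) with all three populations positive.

From dP/dt = 0: 0.013H* = 0.451, so H* = 34.7.
From dN/dt = 0: 0.344(1 - N*/915) = 0.00826·34.7, giving N* = 915·(1 - 0.833) = 153.
From dH/dt = 0: 0.00381·153 - 0.0755 = 0.0366P*, so P* = 0.507/0.0366 = 13.8.

N* ≈ 153, H* ≈ 34.7, P* ≈ 13.8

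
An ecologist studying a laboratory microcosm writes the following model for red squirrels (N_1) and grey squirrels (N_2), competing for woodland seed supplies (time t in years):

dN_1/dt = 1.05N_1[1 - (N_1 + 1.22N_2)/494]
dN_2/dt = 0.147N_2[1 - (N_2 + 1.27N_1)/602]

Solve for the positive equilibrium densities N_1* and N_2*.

N_1* ≈ 438, N_2* ≈ 46.2

Setting both brackets to zero gives the nullclines N_1 + 1.22N_2 = 494 and 1.27N_1 + N_2 = 602.
Substituting N_2 = 602 - 1.27N_1 into the first: N_1(1 - 1.22·1.27) = 494 - 1.22·602.
So N_1* = -240/-0.549 = 438, and then N_2* = 602 - 1.27·438 = 46.2.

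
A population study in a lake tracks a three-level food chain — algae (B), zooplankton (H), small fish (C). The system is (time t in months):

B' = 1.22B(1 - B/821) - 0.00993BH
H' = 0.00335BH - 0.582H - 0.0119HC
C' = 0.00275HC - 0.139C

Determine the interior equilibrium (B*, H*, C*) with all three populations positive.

B* ≈ 483, H* ≈ 50.5, C* ≈ 87.1

From dC/dt = 0: 0.00275H* = 0.139, so H* = 50.5.
From dB/dt = 0: 1.22(1 - B*/821) = 0.00993·50.5, giving B* = 821·(1 - 0.411) = 483.
From dH/dt = 0: 0.00335·483 - 0.582 = 0.0119C*, so C* = 1.04/0.0119 = 87.1.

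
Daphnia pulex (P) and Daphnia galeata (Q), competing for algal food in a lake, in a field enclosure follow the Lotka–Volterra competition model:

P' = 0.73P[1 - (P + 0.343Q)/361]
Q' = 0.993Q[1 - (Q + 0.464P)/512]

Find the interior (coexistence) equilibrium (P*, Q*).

Setting both brackets to zero gives the nullclines P + 0.343Q = 361 and 0.464P + Q = 512.
Substituting Q = 512 - 0.464P into the first: P(1 - 0.343·0.464) = 361 - 0.343·512.
So P* = 185/0.841 = 220, and then Q* = 512 - 0.464·220 = 410.

P* ≈ 220, Q* ≈ 410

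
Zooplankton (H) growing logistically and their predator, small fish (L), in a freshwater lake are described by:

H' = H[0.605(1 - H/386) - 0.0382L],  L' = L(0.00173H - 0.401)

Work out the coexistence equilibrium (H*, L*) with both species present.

H* ≈ 232, L* ≈ 6.33

From dL/dt = 0 with L > 0: 0.00173H* = 0.401, so H* = 232.
Substitute into dH/dt = 0: 0.605(1 - 232/386) = 0.0382L*.
The bracket is 0.4, giving L* = 0.242/0.0382 = 6.33.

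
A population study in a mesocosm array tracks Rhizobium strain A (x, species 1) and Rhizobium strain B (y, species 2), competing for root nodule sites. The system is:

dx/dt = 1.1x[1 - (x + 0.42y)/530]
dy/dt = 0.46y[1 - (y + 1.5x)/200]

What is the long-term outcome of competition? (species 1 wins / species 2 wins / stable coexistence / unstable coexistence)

Compare the nullcline intercepts: K1/α12 = 530/0.42 = 1260 > K2 = 200; K2/α21 = 200/1.5 = 133 < K1 = 530.
Since the inequalities point opposite ways, species 1 can invade but species 2 cannot.

species 1 excludes species 2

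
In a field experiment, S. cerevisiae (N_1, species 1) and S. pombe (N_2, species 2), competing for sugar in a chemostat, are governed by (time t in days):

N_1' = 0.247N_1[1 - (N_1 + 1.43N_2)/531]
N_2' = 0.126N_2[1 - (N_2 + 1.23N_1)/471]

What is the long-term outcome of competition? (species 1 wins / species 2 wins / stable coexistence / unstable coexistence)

unstable coexistence (outcome depends on initial conditions)

Compare the nullcline intercepts: K1/α12 = 531/1.43 = 371 < K2 = 471; K2/α21 = 471/1.23 = 383 < K1 = 531.
Since both are reversed, neither can invade when rare; the interior point is a saddle.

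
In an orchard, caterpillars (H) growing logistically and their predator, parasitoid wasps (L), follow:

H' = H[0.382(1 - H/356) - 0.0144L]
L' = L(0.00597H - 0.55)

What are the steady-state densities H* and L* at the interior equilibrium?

From dL/dt = 0 with L > 0: 0.00597H* = 0.55, so H* = 92.1.
Substitute into dH/dt = 0: 0.382(1 - 92.1/356) = 0.0144L*.
The bracket is 0.741, giving L* = 0.283/0.0144 = 19.7.

H* ≈ 92.1, L* ≈ 19.7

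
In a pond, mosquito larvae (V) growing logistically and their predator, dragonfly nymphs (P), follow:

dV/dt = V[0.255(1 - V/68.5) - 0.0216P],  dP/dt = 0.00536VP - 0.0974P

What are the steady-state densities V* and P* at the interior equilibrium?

V* ≈ 18.2, P* ≈ 8.67

From dP/dt = 0 with P > 0: 0.00536V* = 0.0974, so V* = 18.2.
Substitute into dV/dt = 0: 0.255(1 - 18.2/68.5) = 0.0216P*.
The bracket is 0.735, giving P* = 0.187/0.0216 = 8.67.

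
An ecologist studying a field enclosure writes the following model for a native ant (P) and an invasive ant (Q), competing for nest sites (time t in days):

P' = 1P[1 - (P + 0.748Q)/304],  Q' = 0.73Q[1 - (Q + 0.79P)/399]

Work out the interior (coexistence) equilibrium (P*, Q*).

Setting both brackets to zero gives the nullclines P + 0.748Q = 304 and 0.79P + Q = 399.
Substituting Q = 399 - 0.79P into the first: P(1 - 0.748·0.79) = 304 - 0.748·399.
So P* = 5.55/0.409 = 13.6, and then Q* = 399 - 0.79·13.6 = 388.

P* ≈ 13.6, Q* ≈ 388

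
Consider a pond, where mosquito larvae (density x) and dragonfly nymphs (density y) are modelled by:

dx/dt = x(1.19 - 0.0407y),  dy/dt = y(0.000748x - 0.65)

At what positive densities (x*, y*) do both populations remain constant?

Set dy/dt = 0 with y > 0: 0.000748x - 0.65 = 0, so x* = 0.65/0.000748 = 869.
Set dx/dt = 0 with x > 0: 1.19 - 0.0407y = 0, so y* = 1.19/0.0407 = 29.2.

x* ≈ 869, y* ≈ 29.2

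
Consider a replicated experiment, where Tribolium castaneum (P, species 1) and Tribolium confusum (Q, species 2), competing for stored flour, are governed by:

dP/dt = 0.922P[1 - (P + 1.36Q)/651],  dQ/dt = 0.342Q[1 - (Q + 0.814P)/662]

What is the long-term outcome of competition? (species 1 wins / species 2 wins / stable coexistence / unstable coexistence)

species 2 excludes species 1

Compare the nullcline intercepts: K1/α12 = 651/1.36 = 479 < K2 = 662; K2/α21 = 662/0.814 = 813 > K1 = 651.
Since the inequalities point opposite ways, species 2 can invade but species 1 cannot.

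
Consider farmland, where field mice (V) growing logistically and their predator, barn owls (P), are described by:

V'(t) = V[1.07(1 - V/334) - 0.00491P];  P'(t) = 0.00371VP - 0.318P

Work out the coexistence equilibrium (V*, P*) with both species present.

V* ≈ 85.7, P* ≈ 162

From dP/dt = 0 with P > 0: 0.00371V* = 0.318, so V* = 85.7.
Substitute into dV/dt = 0: 1.07(1 - 85.7/334) = 0.00491P*.
The bracket is 0.743, giving P* = 0.795/0.00491 = 162.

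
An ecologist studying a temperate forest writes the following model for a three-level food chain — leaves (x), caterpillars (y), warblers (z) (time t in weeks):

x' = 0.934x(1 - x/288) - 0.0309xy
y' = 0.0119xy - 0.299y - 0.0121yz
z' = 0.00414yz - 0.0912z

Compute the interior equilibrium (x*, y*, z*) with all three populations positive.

x* ≈ 78.1, y* ≈ 22, z* ≈ 52.1

From dz/dt = 0: 0.00414y* = 0.0912, so y* = 22.
From dx/dt = 0: 0.934(1 - x*/288) = 0.0309·22, giving x* = 288·(1 - 0.729) = 78.1.
From dy/dt = 0: 0.0119·78.1 - 0.299 = 0.0121z*, so z* = 0.63/0.0121 = 52.1.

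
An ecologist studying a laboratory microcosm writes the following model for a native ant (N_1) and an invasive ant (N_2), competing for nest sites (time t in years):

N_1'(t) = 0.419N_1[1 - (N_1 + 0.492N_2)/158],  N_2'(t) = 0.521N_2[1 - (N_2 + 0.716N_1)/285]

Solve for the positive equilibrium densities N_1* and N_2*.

Setting both brackets to zero gives the nullclines N_1 + 0.492N_2 = 158 and 0.716N_1 + N_2 = 285.
Substituting N_2 = 285 - 0.716N_1 into the first: N_1(1 - 0.492·0.716) = 158 - 0.492·285.
So N_1* = 17.8/0.648 = 27.4, and then N_2* = 285 - 0.716·27.4 = 265.

N_1* ≈ 27.4, N_2* ≈ 265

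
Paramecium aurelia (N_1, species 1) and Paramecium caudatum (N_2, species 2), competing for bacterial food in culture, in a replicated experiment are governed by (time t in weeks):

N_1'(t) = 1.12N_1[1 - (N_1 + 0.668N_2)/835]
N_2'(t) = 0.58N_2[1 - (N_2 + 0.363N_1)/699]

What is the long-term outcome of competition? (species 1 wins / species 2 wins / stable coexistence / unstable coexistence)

stable coexistence

Compare the nullcline intercepts: K1/α12 = 835/0.668 = 1250 > K2 = 699; K2/α21 = 699/0.363 = 1930 > K1 = 835.
Since both inequalities hold, each species can invade when rare, so the interior equilibrium is stable.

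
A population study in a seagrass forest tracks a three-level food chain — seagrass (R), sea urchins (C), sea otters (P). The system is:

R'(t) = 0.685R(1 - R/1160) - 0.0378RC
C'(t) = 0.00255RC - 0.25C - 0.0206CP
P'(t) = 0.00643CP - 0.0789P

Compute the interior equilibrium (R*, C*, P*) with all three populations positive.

R* ≈ 375, C* ≈ 12.3, P* ≈ 34.2

From dP/dt = 0: 0.00643C* = 0.0789, so C* = 12.3.
From dR/dt = 0: 0.685(1 - R*/1160) = 0.0378·12.3, giving R* = 1160·(1 - 0.677) = 375.
From dC/dt = 0: 0.00255·375 - 0.25 = 0.0206P*, so P* = 0.705/0.0206 = 34.2.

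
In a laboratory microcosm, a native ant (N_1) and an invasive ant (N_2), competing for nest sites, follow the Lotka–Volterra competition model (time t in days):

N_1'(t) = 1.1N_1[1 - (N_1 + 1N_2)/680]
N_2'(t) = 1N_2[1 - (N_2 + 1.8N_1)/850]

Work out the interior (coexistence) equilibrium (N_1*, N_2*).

Setting both brackets to zero gives the nullclines N_1 + 1N_2 = 680 and 1.8N_1 + N_2 = 850.
Substituting N_2 = 850 - 1.8N_1 into the first: N_1(1 - 1·1.8) = 680 - 1·850.
So N_1* = -170/-0.8 = 212, and then N_2* = 850 - 1.8·212 = 468.

N_1* ≈ 212, N_2* ≈ 468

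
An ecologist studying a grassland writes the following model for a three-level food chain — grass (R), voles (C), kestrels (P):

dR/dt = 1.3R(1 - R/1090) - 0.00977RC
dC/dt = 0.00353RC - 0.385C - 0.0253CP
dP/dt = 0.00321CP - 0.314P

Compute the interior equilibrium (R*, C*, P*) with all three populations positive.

From dP/dt = 0: 0.00321C* = 0.314, so C* = 97.8.
From dR/dt = 0: 1.3(1 - R*/1090) = 0.00977·97.8, giving R* = 1090·(1 - 0.735) = 289.
From dC/dt = 0: 0.00353·289 - 0.385 = 0.0253P*, so P* = 0.634/0.0253 = 25.1.

R* ≈ 289, C* ≈ 97.8, P* ≈ 25.1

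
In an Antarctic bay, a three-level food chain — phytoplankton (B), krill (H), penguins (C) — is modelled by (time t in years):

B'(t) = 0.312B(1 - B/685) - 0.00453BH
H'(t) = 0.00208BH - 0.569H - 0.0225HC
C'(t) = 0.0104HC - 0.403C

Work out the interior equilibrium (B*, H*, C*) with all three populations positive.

From dC/dt = 0: 0.0104H* = 0.403, so H* = 38.8.
From dB/dt = 0: 0.312(1 - B*/685) = 0.00453·38.8, giving B* = 685·(1 - 0.563) = 300.
From dH/dt = 0: 0.00208·300 - 0.569 = 0.0225C*, so C* = 0.0542/0.0225 = 2.41.

B* ≈ 300, H* ≈ 38.8, C* ≈ 2.41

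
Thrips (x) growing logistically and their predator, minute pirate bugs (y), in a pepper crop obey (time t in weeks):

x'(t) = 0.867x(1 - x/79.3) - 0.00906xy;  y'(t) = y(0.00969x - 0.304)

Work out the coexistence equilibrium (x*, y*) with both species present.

x* ≈ 31.4, y* ≈ 57.8

From dy/dt = 0 with y > 0: 0.00969x* = 0.304, so x* = 31.4.
Substitute into dx/dt = 0: 0.867(1 - 31.4/79.3) = 0.00906y*.
The bracket is 0.604, giving y* = 0.524/0.00906 = 57.8.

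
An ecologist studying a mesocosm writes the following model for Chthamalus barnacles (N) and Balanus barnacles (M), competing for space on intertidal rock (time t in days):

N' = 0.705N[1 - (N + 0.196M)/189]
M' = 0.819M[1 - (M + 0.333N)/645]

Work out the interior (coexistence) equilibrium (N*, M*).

N* ≈ 66.9, M* ≈ 623

Setting both brackets to zero gives the nullclines N + 0.196M = 189 and 0.333N + M = 645.
Substituting M = 645 - 0.333N into the first: N(1 - 0.196·0.333) = 189 - 0.196·645.
So N* = 62.6/0.935 = 66.9, and then M* = 645 - 0.333·66.9 = 623.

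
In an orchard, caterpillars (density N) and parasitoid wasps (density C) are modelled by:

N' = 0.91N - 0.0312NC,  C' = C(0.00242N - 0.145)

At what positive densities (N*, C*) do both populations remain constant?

Set dC/dt = 0 with C > 0: 0.00242N - 0.145 = 0, so N* = 0.145/0.00242 = 59.9.
Set dN/dt = 0 with N > 0: 0.91 - 0.0312C = 0, so C* = 0.91/0.0312 = 29.2.

N* ≈ 59.9, C* ≈ 29.2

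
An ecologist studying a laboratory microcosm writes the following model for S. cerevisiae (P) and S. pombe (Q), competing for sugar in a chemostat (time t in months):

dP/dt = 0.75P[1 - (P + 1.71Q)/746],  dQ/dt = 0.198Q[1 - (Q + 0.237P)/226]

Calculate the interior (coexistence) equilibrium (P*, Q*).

P* ≈ 605, Q* ≈ 82.7

Setting both brackets to zero gives the nullclines P + 1.71Q = 746 and 0.237P + Q = 226.
Substituting Q = 226 - 0.237P into the first: P(1 - 1.71·0.237) = 746 - 1.71·226.
So P* = 360/0.595 = 605, and then Q* = 226 - 0.237·605 = 82.7.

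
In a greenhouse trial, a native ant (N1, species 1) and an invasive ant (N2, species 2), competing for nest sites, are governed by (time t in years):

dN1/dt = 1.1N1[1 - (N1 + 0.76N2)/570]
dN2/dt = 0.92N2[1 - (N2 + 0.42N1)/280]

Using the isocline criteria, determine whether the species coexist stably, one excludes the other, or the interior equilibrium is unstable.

stable coexistence

Compare the nullcline intercepts: K1/α12 = 570/0.76 = 750 > K2 = 280; K2/α21 = 280/0.42 = 667 > K1 = 570.
Since both inequalities hold, each species can invade when rare, so the interior equilibrium is stable.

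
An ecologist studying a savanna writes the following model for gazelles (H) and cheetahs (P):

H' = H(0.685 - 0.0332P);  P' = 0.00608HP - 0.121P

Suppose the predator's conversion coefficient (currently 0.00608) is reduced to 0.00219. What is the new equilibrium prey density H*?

H* ≈ 55.3

At the interior fixed point, setting dP/dt = 0 with P > 0 fixes H* = (predator death rate)/(HP coefficient) — independent of the other coefficients.
With the change, H* = 0.121/0.00219 = 55.3; it rises from 19.9.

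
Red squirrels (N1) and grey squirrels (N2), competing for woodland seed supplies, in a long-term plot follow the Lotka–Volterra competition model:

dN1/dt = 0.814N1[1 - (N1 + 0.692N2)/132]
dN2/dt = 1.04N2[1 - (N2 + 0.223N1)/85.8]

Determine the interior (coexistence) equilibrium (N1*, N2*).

Setting both brackets to zero gives the nullclines N1 + 0.692N2 = 132 and 0.223N1 + N2 = 85.8.
Substituting N2 = 85.8 - 0.223N1 into the first: N1(1 - 0.692·0.223) = 132 - 0.692·85.8.
So N1* = 72.6/0.846 = 85.9, and then N2* = 85.8 - 0.223·85.9 = 66.6.

N1* ≈ 85.9, N2* ≈ 66.6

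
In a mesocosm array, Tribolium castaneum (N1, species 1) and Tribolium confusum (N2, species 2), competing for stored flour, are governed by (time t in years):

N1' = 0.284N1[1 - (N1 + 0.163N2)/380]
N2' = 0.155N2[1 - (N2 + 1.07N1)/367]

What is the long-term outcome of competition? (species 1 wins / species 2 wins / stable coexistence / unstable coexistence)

species 1 excludes species 2

Compare the nullcline intercepts: K1/α12 = 380/0.163 = 2330 > K2 = 367; K2/α21 = 367/1.07 = 343 < K1 = 380.
Since the inequalities point opposite ways, species 1 can invade but species 2 cannot.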